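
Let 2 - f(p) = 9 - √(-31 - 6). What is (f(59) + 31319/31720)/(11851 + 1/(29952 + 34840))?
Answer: -118819183/234194247865 + 64792*I*√37/767849993 ≈ -0.00050735 + 0.00051327*I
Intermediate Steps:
f(p) = -7 + I*√37 (f(p) = 2 - (9 - √(-31 - 6)) = 2 - (9 - √(-37)) = 2 - (9 - I*√37) = 2 + (-9 + I*√37) = -7 + I*√37)
(f(59) + 31319/31720)/(11851 + 1/(29952 + 34840)) = ((-7 + I*√37) + 31319/31720)/(11851 + 1/(29952 + 34840)) = ((-7 + I*√37) + 31319*(1/31720))/(11851 + 1/64792) = ((-7 + I*√37) + 31319/31720)/(11851 + 1/64792) = (-190721/31720 + I*√37)/(767849993/64792) = (-190721/31720 + I*√37)*(64792/767849993) = -118819183/234194247865 + 64792*I*√37/767849993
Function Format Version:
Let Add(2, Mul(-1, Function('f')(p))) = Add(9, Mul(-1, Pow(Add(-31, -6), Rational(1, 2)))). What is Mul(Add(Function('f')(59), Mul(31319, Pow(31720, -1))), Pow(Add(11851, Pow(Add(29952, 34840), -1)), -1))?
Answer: Add(Rational(-118819183, 234194247865), Mul(Rational(64792, 767849993), I, Pow(37, Rational(1, 2)))) ≈ Add(-0.00050735, Mul(0.00051327, I))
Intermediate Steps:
Function('f')(p) = Add(-7, Mul(I, Pow(37, Rational(1, 2)))) (Function('f')(p) = Add(2, Mul(-1, Add(9, Mul(-1, Pow(Add(-31, -6), Rational(1, 2)))))) = Add(2, Mul(-1, Add(9, Mul(-1, Pow(-37, Rational(1, 2)))))) = Add(2, Mul(-1, Add(9, Mul(-1, Mul(I, Pow(37, Rational(1, 2))))))) = Add(2, Mul(-1, Add(9, Mul(-1, I, Pow(37, Rational(1, 2)))))) = Add(2, Add(-9, Mul(I, Pow(37, Rational(1, 2))))) = Add(-7, Mul(I, Pow(37, Rational(1, 2)))))
Mul(Add(Function('f')(59), Mul(31319, Pow(31720, -1))), Pow(Add(11851, Pow(Add(29952, 34840), -1)), -1)) = Mul(Add(Add(-7, Mul(I, Pow(37, Rational(1, 2)))), Mul(31319, Pow(31720, -1))), Pow(Add(11851, Pow(Add(29952, 34840), -1)), -1)) = Mul(Add(Add(-7, Mul(I, Pow(37, Rational(1, 2)))), Mul(31319, Rational(1, 31720))), Pow(Add(11851, Pow(64792, -1)), -1)) = Mul(Add(Add(-7, Mul(I, Pow(37, Rational(1, 2)))), Rational(31319, 31720)), Pow(Add(11851, Rational(1, 64792)), -1)) = Mul(Add(Rational(-190721, 31720), Mul(I, Pow(37, Rational(1, 2)))), Pow(Rational(767849993, 64792), -1)) = Mul(Add(Rational(-190721, 31720), Mul(I, Pow(37, Rational(1, 2)))), Rational(64792, 767849993)) = Add(Rational(-118819183, 234194247865), Mul(Rational(64792, 767849993), I, Pow(37, Rational(1, 2))))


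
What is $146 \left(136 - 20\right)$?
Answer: $16936$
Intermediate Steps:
$146 \left(136 - 20\right) = 146 \cdot 116 = 16936$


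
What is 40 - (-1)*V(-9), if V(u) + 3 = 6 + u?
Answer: 34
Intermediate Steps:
V(u) = 3 + u (V(u) = -3 + (6 + u) = 3 + u)
40 - (-1)*V(-9) = 40 - (-1)*(3 - 9) = 40 - (-1)*(-6) = 40 - 1*6 = 40 - 6 = 34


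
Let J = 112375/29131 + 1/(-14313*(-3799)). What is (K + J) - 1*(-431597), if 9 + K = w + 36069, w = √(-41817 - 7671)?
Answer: 740775106772053585/1584000659397 + 4*I*√3093 ≈ 4.6766e+5 + 222.46*I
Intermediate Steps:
w = 4*I*√3093 (w = √(-49488) = 4*I*√3093 ≈ 222.46*I)
K = 36060 + 4*I*√3093 (K = -9 + (4*I*√3093 + 36069) = -9 + (36069 + 4*I*√3093) = 36060 + 4*I*√3093 ≈ 36060.0 + 222.46*I)
J = 6110400430756/1584000659397 (J = 112375*(1/29131) - 1/14313*(-1/3799) = 112375/29131 + 1/54375087 = 6110400430756/1584000659397 ≈ 3.8576)
(K + J) - 1*(-431597) = ((36060 + 4*I*√3093) + 6110400430756/1584000659397) - 1*(-431597) = (57125174178286576/1584000659397 + 4*I*√3093) + 431597 = 740775106772053585/1584000659397 + 4*I*√3093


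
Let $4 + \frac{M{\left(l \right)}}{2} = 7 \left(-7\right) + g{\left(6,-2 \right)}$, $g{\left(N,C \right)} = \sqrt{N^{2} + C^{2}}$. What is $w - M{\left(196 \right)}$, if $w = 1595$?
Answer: $1701 - 4 \sqrt{10} \approx 1688.4$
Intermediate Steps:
$g{\left(N,C \right)} = \sqrt{C^{2} + N^{2}}$
$M{\left(l \right)} = -106 + 4 \sqrt{10}$ ($M{\left(l \right)} = -8 + 2 \left(7 \left(-7\right) + \sqrt{\left(-2\right)^{2} + 6^{2}}\right) = -8 + 2 \left(-49 + \sqrt{4 + 36}\right) = -8 + 2 \left(-49 + \sqrt{40}\right) = -8 + 2 \left(-49 + 2 \sqrt{10}\right) = -8 - \left(98 - 4 \sqrt{10}\right) = -106 + 4 \sqrt{10}$)
$w - M{\left(196 \right)} = 1595 - \left(-106 + 4 \sqrt{10}\right) = 1595 + \left(106 - 4 \sqrt{10}\right) = 1701 - 4 \sqrt{10}$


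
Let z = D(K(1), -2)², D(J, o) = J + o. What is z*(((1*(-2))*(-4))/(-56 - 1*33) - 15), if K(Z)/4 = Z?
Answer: -5372/89 ≈ -60.360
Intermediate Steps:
K(Z) = 4*Z
z = 4 (z = (4*1 - 2)² = (4 - 2)² = 2² = 4)
z*(((1*(-2))*(-4))/(-56 - 1*33) - 15) = 4*(((1*(-2))*(-4))/(-56 - 1*33) - 15) = 4*((-2*(-4))/(-56 - 33) - 15) = 4*(8/(-89) - 15) = 4*(8*(-1/89) - 15) = 4*(-8/89 - 15) = 4*(-1343/89) = -5372/89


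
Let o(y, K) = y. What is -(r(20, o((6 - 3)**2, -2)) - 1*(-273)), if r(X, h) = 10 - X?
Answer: -263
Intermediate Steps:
-(r(20, o((6 - 3)**2, -2)) - 1*(-273)) = -((10 - 1*20) - 1*(-273)) = -((10 - 20) + 273) = -(-10 + 273) = -1*263 = -263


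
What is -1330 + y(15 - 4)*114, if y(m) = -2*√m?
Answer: -1330 - 228*√11 ≈ -2086.2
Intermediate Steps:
-1330 + y(15 - 4)*114 = -1330 - 2*√(15 - 4)*114 = -1330 - 2*√11*114 = -1330 - 228*√11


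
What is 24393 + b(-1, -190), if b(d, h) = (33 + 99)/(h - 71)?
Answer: 2122147/87 ≈ 24393.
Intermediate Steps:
b(d, h) = 132/(-71 + h)
24393 + b(-1, -190) = 24393 + 132/(-71 - 190) = 24393 + 132/(-261) = 24393 + 132*(-1/261) = 24393 - 44/87 = 2122147/87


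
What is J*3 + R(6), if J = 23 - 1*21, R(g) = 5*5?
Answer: 31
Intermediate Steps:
R(g) = 25
J = 2 (J = 23 - 21 = 2)
J*3 + R(6) = 2*3 + 25 = 6 + 25 = 31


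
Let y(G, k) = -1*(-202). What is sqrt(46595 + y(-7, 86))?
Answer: sqrt(46797) ≈ 216.33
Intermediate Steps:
y(G, k) = 202
sqrt(46595 + y(-7, 86)) = sqrt(46595 + 202) = sqrt(46797)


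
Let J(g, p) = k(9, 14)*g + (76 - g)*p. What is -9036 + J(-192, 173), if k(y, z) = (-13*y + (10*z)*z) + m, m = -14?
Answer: -313840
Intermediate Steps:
k(y, z) = -14 - 13*y + 10*z² (k(y, z) = (-13*y + (10*z)*z) - 14 = (-13*y + 10*z²) - 14 = -14 - 13*y + 10*z²)
J(g, p) = 1829*g + p*(76 - g) (J(g, p) = (-14 - 13*9 + 10*14²)*g + (76 - g)*p = (-14 - 117 + 10*196)*g + p*(76 - g) = (-14 - 117 + 1960)*g + p*(76 - g) = 1829*g + p*(76 - g))
-9036 + J(-192, 173) = -9036 + (76*173 + 1829*(-192) - 1*(-192)*173) = -9036 + (13148 - 351168 + 33216) = -9036 - 304804 = -313840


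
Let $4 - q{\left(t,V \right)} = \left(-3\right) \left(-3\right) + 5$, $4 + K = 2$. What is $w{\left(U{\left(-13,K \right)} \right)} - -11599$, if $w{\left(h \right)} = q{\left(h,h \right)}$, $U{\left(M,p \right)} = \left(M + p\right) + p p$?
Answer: $11589$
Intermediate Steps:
$K = -2$ ($K = -4 + 2 = -2$)
$U{\left(M,p \right)} = M + p + p^{2}$ ($U{\left(M,p \right)} = \left(M + p\right) + p^{2} = M + p + p^{2}$)
$q{\left(t,V \right)} = -10$ ($q{\left(t,V \right)} = 4 - \left(\left(-3\right) \left(-3\right) + 5\right) = 4 - \left(9 + 5\right) = 4 - 14 = -10$)
$w{\left(h \right)} = -10$
$w{\left(U{\left(-13,K \right)} \right)} - -11599 = -10 - -11599 = -10 + 11599 = 11589$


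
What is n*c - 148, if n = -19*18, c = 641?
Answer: -219370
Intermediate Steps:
n = -342
n*c - 148 = -342*641 - 148 = -219222 - 148 = -219370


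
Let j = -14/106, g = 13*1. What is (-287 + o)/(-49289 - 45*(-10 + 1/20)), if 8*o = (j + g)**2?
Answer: 598434/109756057 ≈ 0.0054524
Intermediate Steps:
g = 13
j = -7/53 (j = -14*1/106 = -7/53 ≈ -0.13208)
o = 116281/5618 (o = (-7/53 + 13)**2/8 = (682/53)**2/8 = (1/8)*(465124/2809) = 116281/5618 ≈ 20.698)
(-287 + o)/(-49289 - 45*(-10 + 1/20)) = (-287 + 116281/5618)/(-49289 - 45*(-10 + 1/20)) = -1496085/(5618*(-49289 - 45*(-10 + 1/20))) = -1496085/(5618*(-49289 - 45*(-199/20))) = -1496085/(5618*(-49289 + 1791/4)) = -1496085/(5618*(-195365/4)) = -1496085/5618*(-4/195365) = 598434/109756057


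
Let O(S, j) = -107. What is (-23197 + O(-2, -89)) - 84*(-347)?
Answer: 5844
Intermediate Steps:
(-23197 + O(-2, -89)) - 84*(-347) = (-23197 - 107) - 84*(-347) = -23304 + 29148 = 5844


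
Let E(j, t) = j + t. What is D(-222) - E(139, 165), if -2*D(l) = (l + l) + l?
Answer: 29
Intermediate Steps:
D(l) = -3*l/2 (D(l) = -((l + l) + l)/2 = -(2*l + l)/2 = -3*l/2)
D(-222) - E(139, 165) = -3/2*(-222) - (139 + 165) = 333 - 1*304 = 333 - 304 = 29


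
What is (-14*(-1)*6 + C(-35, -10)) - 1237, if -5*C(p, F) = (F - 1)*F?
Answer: -1175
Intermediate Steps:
C(p, F) = -F*(-1 + F)/5 (C(p, F) = -(F - 1)*F/5 = -(-1 + F)*F/5 = -F*(-1 + F)/5)
(-14*(-1)*6 + C(-35, -10)) - 1237 = (-14*(-1)*6 + (⅕)*(-10)*(1 - 1*(-10))) - 1237 = (14*6 + (⅕)*(-10)*(1 + 10)) - 1237 = (84 + (⅕)*(-10)*11) - 1237 = (84 - 22) - 1237 = 62 - 1237 = -1175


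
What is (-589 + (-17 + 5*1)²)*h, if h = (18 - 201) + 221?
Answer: -16910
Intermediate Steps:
h = 38 (h = -183 + 221 = 38)
(-589 + (-17 + 5*1)²)*h = (-589 + (-17 + 5*1)²)*38 = (-589 + (-17 + 5)²)*38 = (-589 + (-12)²)*38 = (-589 + 144)*38 = -445*38 = -16910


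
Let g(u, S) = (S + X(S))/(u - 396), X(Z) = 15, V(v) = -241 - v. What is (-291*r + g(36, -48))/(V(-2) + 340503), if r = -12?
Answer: 419051/40831680 ≈ 0.010263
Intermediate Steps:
g(u, S) = (15 + S)/(-396 + u) (g(u, S) = (S + 15)/(u - 396) = (15 + S)/(-396 + u))
(-291*r + g(36, -48))/(V(-2) + 340503) = (-291*(-12) + (15 - 48)/(-396 + 36))/((-241 - 1*(-2)) + 340503) = (3492 - 33/(-360))/((-241 + 2) + 340503) = (3492 - 1/360*(-33))/(-239 + 340503) = (3492 + 11/120)/340264 = (419051/120)*(1/340264) = 419051/40831680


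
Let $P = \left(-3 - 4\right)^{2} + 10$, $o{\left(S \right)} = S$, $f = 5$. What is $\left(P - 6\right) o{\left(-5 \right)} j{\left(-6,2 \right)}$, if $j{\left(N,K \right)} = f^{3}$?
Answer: $-33125$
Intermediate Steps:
$j{\left(N,K \right)} = 125$ ($j{\left(N,K \right)} = 5^{3} = 125$)
$P = 59$ ($P = \left(-7\right)^{2} + 10 = 49 + 10 = 59$)
$\left(P - 6\right) o{\left(-5 \right)} j{\left(-6,2 \right)} = \left(59 - 6\right) \left(-5\right) 125 = 53 \left(-5\right) 125 = \left(-265\right) 125 = -33125$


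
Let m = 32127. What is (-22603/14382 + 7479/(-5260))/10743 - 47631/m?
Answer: -6452836620428971/4351605602367420 ≈ -1.4829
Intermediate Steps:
(-22603/14382 + 7479/(-5260))/10743 - 47631/m = (-22603/14382 + 7479/(-5260))/10743 - 47631/32127 = (-22603*1/14382 + 7479*(-1/5260))*(1/10743) - 47631*1/32127 = (-22603/14382 - 7479/5260)*(1/10743) - 15877/10709 = -113227379/37824660*1/10743 - 15877/10709 = -113227379/406350322380 - 15877/10709 = -6452836620428971/4351605602367420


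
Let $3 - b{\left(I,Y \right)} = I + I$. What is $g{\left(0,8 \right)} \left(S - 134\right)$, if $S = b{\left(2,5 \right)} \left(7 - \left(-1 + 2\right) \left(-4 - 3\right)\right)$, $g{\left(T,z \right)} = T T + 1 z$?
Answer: $-1184$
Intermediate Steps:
$b{\left(I,Y \right)} = 3 - 2 I$ ($b{\left(I,Y \right)} = 3 - \left(I + I\right) = 3 - 2 I$)
$g{\left(T,z \right)} = z + T^{2}$ ($g{\left(T,z \right)} = T^{2} + z = z + T^{2}$)
$S = -14$ ($S = \left(3 - 4\right) \left(7 - \left(-1 + 2\right) \left(-4 - 3\right)\right) = \left(3 - 4\right) \left(7 - 1 \left(-7\right)\right) = - (7 - -7) = - (7 + 7) = \left(-1\right) 14 = -14$)
$g{\left(0,8 \right)} \left(S - 134\right) = \left(8 + 0^{2}\right) \left(-14 - 134\right) = \left(8 + 0\right) \left(-148\right) = 8 \left(-148\right) = -1184$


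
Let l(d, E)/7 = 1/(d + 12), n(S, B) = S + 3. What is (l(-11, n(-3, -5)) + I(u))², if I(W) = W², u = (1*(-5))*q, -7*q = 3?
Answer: 322624/2401 ≈ 134.37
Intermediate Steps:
q = -3/7 (q = -⅐*3 = -3/7 ≈ -0.42857)
n(S, B) = 3 + S
u = 15/7 (u = (1*(-5))*(-3/7) = -5*(-3/7) = 15/7 ≈ 2.1429)
l(d, E) = 7/(12 + d) (l(d, E) = 7/(d + 12) = 7/(12 + d))
(l(-11, n(-3, -5)) + I(u))² = (7/(12 - 11) + (15/7)²)² = (7/1 + 225/49)² = (7*1 + 225/49)² = (7 + 225/49)² = (568/49)² = 322624/2401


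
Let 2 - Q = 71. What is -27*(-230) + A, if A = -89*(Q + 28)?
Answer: 9859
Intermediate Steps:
Q = -69 (Q = 2 - 1*71 = 2 - 71 = -69)
A = 3649 (A = -89*(-69 + 28) = -89*(-41) = 3649)
-27*(-230) + A = -27*(-230) + 3649 = 6210 + 3649 = 9859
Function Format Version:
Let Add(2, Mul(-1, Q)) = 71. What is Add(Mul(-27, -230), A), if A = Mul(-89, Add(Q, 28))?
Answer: 9859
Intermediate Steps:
Q = -69 (Q = Add(2, Mul(-1, 71)) = Add(2, -71) = -69)
A = 3649 (A = Mul(-89, Add(-69, 28)) = Mul(-89, -41) = 3649)
Add(Mul(-27, -230), A) = Add(Mul(-27, -230), 3649) = Add(6210, 3649) = 9859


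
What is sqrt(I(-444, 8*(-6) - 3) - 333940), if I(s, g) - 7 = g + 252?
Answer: 2*I*sqrt(83433) ≈ 577.7*I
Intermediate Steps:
I(s, g) = 259 + g (I(s, g) = 7 + (g + 252) = 7 + (252 + g) = 259 + g)
sqrt(I(-444, 8*(-6) - 3) - 333940) = sqrt((259 + (8*(-6) - 3)) - 333940) = sqrt((259 + (-48 - 3)) - 333940) = sqrt((259 - 51) - 333940) = sqrt(208 - 333940) = sqrt(-333732) = 2*I*sqrt(83433)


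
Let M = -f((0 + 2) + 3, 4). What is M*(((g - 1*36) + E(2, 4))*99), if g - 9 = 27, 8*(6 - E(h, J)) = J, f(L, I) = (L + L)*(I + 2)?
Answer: -32670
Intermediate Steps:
f(L, I) = 2*L*(2 + I) (f(L, I) = (2*L)*(2 + I) = 2*L*(2 + I))
E(h, J) = 6 - J/8
g = 36 (g = 9 + 27 = 36)
M = -60 (M = -2*((0 + 2) + 3)*(2 + 4) = -2*(2 + 3)*6 = -2*5*6 = -1*60 = -60)
M*(((g - 1*36) + E(2, 4))*99) = -60*((36 - 1*36) + (6 - ⅛*4))*99 = -60*((36 - 36) + (6 - ½))*99 = -60*(0 + 11/2)*99 = -330*99 = -60*1089/2 = -32670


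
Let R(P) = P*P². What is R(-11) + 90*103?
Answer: 7939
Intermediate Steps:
R(P) = P³
R(-11) + 90*103 = (-11)³ + 90*103 = -1331 + 9270 = 7939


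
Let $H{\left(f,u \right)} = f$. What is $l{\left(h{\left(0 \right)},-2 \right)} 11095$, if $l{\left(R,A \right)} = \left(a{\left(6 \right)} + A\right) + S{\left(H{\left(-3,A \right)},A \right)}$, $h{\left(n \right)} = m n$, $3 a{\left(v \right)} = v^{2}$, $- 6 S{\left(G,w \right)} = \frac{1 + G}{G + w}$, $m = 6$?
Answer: $\frac{330631}{3} \approx 1.1021 \cdot 10^{5}$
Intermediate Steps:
$S{\left(G,w \right)} = - \frac{1 + G}{6 \left(G + w\right)}$ ($S{\left(G,w \right)} = - \frac{\left(1 + G\right) \frac{1}{G + w}}{6} = - \frac{\frac{1}{G + w} \left(1 + G\right)}{6} = - \frac{1 + G}{6 \left(G + w\right)}$)
$a{\left(v \right)} = \frac{v^{2}}{3}$
$h{\left(n \right)} = 6 n$
$l{\left(R,A \right)} = 12 + A + \frac{1}{3 \left(-3 + A\right)}$ ($l{\left(R,A \right)} = \left(\frac{6^{2}}{3} + A\right) + \frac{-1 - -3}{6 \left(-3 + A\right)} = \left(\frac{1}{3} \cdot 36 + A\right) + \frac{-1 + 3}{6 \left(-3 + A\right)} = \left(12 + A\right) + \frac{1}{6} \frac{1}{-3 + A} 2 = \left(12 + A\right) + \frac{1}{3 \left(-3 + A\right)} = 12 + A + \frac{1}{3 \left(-3 + A\right)}$)
$l{\left(h{\left(0 \right)},-2 \right)} 11095 = \frac{\frac{1}{3} + \left(-3 - 2\right) \left(12 - 2\right)}{-3 - 2} \cdot 11095 = \frac{\frac{1}{3} - 50}{-5} \cdot 11095 = - \frac{\frac{1}{3} - 50}{5} \cdot 11095 = \left(- \frac{1}{5}\right) \left(- \frac{149}{3}\right) 11095 = \frac{149}{15} \cdot 11095 = \frac{330631}{3}$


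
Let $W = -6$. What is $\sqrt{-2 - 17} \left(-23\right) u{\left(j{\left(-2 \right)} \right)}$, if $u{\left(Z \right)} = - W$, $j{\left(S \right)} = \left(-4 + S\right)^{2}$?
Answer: $- 138 i \sqrt{19} \approx - 601.53 i$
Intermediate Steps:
$u{\left(Z \right)} = 6$ ($u{\left(Z \right)} = \left(-1\right) \left(-6\right) = 6$)
$\sqrt{-2 - 17} \left(-23\right) u{\left(j{\left(-2 \right)} \right)} = \sqrt{-2 - 17} \left(-23\right) 6 = \sqrt{-19} \left(-23\right) 6 = i \sqrt{19} \left(-23\right) 6 = - 23 i \sqrt{19} \cdot 6 = - 138 i \sqrt{19}$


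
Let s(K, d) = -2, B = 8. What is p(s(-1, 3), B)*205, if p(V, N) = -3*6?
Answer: -3690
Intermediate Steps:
p(V, N) = -18
p(s(-1, 3), B)*205 = -18*205 = -3690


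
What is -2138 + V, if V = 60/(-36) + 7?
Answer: -6398/3 ≈ -2132.7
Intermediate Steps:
V = 16/3 (V = -1/36*60 + 7 = -5/3 + 7 = 16/3 ≈ 5.3333)
-2138 + V = -2138 + 16/3 = -6398/3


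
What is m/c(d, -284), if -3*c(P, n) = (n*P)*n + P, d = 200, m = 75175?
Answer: -9021/645256 ≈ -0.013980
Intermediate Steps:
c(P, n) = -P/3 - P*n**2/3 (c(P, n) = -((n*P)*n + P)/3 = -((P*n)*n + P)/3 = -(P*n**2 + P)/3 = -(P + P*n**2)/3 = -P/3 - P*n**2/3)
m/c(d, -284) = 75175/((-1/3*200*(1 + (-284)**2))) = 75175/((-1/3*200*(1 + 80656))) = 75175/((-1/3*200*80657)) = 75175/(-16131400/3) = 75175*(-3/16131400) = -9021/645256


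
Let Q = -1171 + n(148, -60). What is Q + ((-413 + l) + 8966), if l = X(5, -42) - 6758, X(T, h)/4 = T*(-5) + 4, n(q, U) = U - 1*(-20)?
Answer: 500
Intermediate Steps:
n(q, U) = 20 + U (n(q, U) = U + 20 = 20 + U)
X(T, h) = 16 - 20*T (X(T, h) = 4*(T*(-5) + 4) = 4*(-5*T + 4) = 4*(4 - 5*T) = 16 - 20*T)
Q = -1211 (Q = -1171 + (20 - 60) = -1171 - 40 = -1211)
l = -6842 (l = (16 - 20*5) - 6758 = (16 - 100) - 6758 = -84 - 6758 = -6842)
Q + ((-413 + l) + 8966) = -1211 + ((-413 - 6842) + 8966) = -1211 + (-7255 + 8966) = -1211 + 1711 = 500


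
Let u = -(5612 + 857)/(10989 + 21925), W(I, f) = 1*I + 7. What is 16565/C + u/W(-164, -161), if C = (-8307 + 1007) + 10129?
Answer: 85617905171/14618851842 ≈ 5.8567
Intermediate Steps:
W(I, f) = 7 + I (W(I, f) = I + 7 = 7 + I)
C = 2829 (C = -7300 + 10129 = 2829)
u = -6469/32914 ≈ -0.19654
16565/C + u/W(-164, -161) = 16565/2829 - 6469/(32914*(7 - 164)) = 16565*(1/2829) - 6469/32914/(-157) = 16565/2829 - 6469/32914*(-1/157) = 16565/2829 + 6469/5167498 = 85617905171/14618851842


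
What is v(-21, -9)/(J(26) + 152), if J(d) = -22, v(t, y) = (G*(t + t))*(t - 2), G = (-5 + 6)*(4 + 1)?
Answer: 483/13 ≈ 37.154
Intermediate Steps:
G = 5 (G = 1*5 = 5)
v(t, y) = 10*t*(-2 + t) (v(t, y) = (5*(t + t))*(t - 2) = (5*(2*t))*(-2 + t) = (10*t)*(-2 + t) = 10*t*(-2 + t))
v(-21, -9)/(J(26) + 152) = (10*(-21)*(-2 - 21))/(-22 + 152) = (10*(-21)*(-23))/130 = (1/130)*4830 = 483/13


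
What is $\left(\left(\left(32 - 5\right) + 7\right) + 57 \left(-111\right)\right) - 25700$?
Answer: $-31993$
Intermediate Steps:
$\left(\left(\left(32 - 5\right) + 7\right) + 57 \left(-111\right)\right) - 25700 = \left(\left(27 + 7\right) - 6327\right) - 25700 = \left(34 - 6327\right) - 25700 = -6293 - 25700 = -31993$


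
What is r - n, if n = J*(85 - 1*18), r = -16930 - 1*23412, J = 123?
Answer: -48583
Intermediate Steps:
r = -40342 (r = -16930 - 23412 = -40342)
n = 8241 (n = 123*(85 - 1*18) = 123*(85 - 18) = 123*67 = 8241)
r - n = -40342 - 1*8241 = -40342 - 8241 = -48583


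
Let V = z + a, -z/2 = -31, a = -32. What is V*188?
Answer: 5640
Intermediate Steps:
z = 62 (z = -2*(-31) = 62)
V = 30 (V = 62 - 32 = 30)
V*188 = 30*188 = 5640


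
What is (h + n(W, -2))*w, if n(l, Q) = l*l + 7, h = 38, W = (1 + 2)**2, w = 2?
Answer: 252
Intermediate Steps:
W = 9 (W = 3**2 = 9)
n(l, Q) = 7 + l**2 (n(l, Q) = l**2 + 7 = 7 + l**2)
(h + n(W, -2))*w = (38 + (7 + 9**2))*2 = (38 + (7 + 81))*2 = (38 + 88)*2 = 126*2 = 252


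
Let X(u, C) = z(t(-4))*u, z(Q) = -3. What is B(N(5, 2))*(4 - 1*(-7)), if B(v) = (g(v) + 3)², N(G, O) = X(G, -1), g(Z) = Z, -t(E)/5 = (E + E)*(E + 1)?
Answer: 1584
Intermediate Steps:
t(E) = -10*E*(1 + E) (t(E) = -5*(E + E)*(E + 1) = -5*2*E*(1 + E) = -10*E*(1 + E))
X(u, C) = -3*u
N(G, O) = -3*G
B(v) = (3 + v)² (B(v) = (v + 3)² = (3 + v)²)
B(N(5, 2))*(4 - 1*(-7)) = (3 - 3*5)²*(4 - 1*(-7)) = (3 - 15)²*(4 + 7) = (-12)²*11 = 144*11 = 1584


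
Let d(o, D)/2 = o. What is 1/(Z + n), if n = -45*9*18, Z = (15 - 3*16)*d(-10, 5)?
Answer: -1/6630 ≈ -0.00015083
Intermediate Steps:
d(o, D) = 2*o
Z = 660 (Z = (15 - 3*16)*(2*(-10)) = (15 - 48)*(-20) = -33*(-20) = 660)
n = -7290 (n = -405*18 = -7290)
1/(Z + n) = 1/(660 - 7290) = 1/(-6630) = -1/6630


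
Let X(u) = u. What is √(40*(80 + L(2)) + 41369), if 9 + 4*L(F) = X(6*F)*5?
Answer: √45079 ≈ 212.32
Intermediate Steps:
L(F) = -9/4 + 15*F/2 (L(F) = -9/4 + ((6*F)*5)/4 = -9/4 + (30*F)/4 = -9/4 + 15*F/2)
√(40*(80 + L(2)) + 41369) = √(40*(80 + (-9/4 + (15/2)*2)) + 41369) = √(40*(80 + (-9/4 + 15)) + 41369) = √(40*(80 + 51/4) + 41369) = √(40*(371/4) + 41369) = √(3710 + 41369) = √45079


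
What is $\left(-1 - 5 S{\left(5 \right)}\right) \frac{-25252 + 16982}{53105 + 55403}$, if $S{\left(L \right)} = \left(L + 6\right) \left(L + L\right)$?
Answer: $\frac{2278385}{54254} \approx 41.995$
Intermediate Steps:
$S{\left(L \right)} = 2 L \left(6 + L\right)$ ($S{\left(L \right)} = \left(6 + L\right) 2 L = 2 L \left(6 + L\right)$)
$\left(-1 - 5 S{\left(5 \right)}\right) \frac{-25252 + 16982}{53105 + 55403} = \left(-1 - 5 \cdot 2 \cdot 5 \left(6 + 5\right)\right) \frac{-25252 + 16982}{53105 + 55403} = \left(-1 - 5 \cdot 2 \cdot 5 \cdot 11\right) \left(- \frac{8270}{108508}\right) = \left(-1 - 550\right) \left(\left(-8270\right) \frac{1}{108508}\right) = \left(-1 - 550\right) \left(- \frac{4135}{54254}\right) = \left(-551\right) \left(- \frac{4135}{54254}\right) = \frac{2278385}{54254}$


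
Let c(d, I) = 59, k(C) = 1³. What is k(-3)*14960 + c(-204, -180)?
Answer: 15019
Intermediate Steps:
k(C) = 1
k(-3)*14960 + c(-204, -180) = 1*14960 + 59 = 14960 + 59 = 15019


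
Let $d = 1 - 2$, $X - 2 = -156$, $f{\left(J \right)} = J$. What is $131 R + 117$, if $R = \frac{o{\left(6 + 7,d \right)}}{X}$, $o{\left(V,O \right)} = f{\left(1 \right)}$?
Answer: $\frac{17887}{154} \approx 116.15$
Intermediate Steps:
$X = -154$ ($X = 2 - 156 = -154$)
$d = -1$ ($d = 1 - 2 = -1$)
$o{\left(V,O \right)} = 1$
$R = - \frac{1}{154}$ ($R = 1 \frac{1}{-154} = 1 \left(- \frac{1}{154}\right) = - \frac{1}{154} \approx -0.0064935$)
$131 R + 117 = 131 \left(- \frac{1}{154}\right) + 117 = - \frac{131}{154} + 117 = \frac{17887}{154}$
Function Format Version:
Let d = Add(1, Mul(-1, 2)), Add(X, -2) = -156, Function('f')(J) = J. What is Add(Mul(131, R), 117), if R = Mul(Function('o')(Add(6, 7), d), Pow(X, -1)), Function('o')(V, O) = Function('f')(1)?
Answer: Rational(17887, 154) ≈ 116.15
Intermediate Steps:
X = -154 (X = Add(2, -156) = -154)
d = -1 (d = Add(1, -2) = -1)
Function('o')(V, O) = 1
R = Rational(-1, 154) (R = Mul(1, Pow(-154, -1)) = Mul(1, Rational(-1, 154)) = Rational(-1, 154) ≈ -0.0064935)
Add(Mul(131, R), 117) = Add(Mul(131, Rational(-1, 154)), 117) = Add(Rational(-131, 154), 117) = Rational(17887, 154)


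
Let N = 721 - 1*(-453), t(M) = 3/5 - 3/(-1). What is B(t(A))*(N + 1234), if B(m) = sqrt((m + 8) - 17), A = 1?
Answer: 7224*I*sqrt(15)/5 ≈ 5595.7*I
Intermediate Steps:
t(M) = 18/5 (t(M) = 3*(1/5) - 3*(-1) = 3/5 + 3 = 18/5)
B(m) = sqrt(-9 + m) (B(m) = sqrt((8 + m) - 17) = sqrt(-9 + m))
N = 1174 (N = 721 + 453 = 1174)
B(t(A))*(N + 1234) = sqrt(-9 + 18/5)*(1174 + 1234) = sqrt(-27/5)*2408 = (3*I*sqrt(15)/5)*2408 = 7224*I*sqrt(15)/5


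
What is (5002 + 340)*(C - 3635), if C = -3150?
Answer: -36245470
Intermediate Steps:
(5002 + 340)*(C - 3635) = (5002 + 340)*(-3150 - 3635) = 5342*(-6785) = -36245470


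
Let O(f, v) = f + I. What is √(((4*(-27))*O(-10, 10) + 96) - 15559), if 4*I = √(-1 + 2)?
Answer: I*√14410 ≈ 120.04*I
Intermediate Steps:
I = ¼ (I = √(-1 + 2)/4 = √1/4 = (¼)*1 = ¼ ≈ 0.25000)
O(f, v) = ¼ + f (O(f, v) = f + ¼ = ¼ + f)
√(((4*(-27))*O(-10, 10) + 96) - 15559) = √(((4*(-27))*(¼ - 10) + 96) - 15559) = √((-108*(-39/4) + 96) - 15559) = √((1053 + 96) - 15559) = √(1149 - 15559) = √(-14410) = I*√14410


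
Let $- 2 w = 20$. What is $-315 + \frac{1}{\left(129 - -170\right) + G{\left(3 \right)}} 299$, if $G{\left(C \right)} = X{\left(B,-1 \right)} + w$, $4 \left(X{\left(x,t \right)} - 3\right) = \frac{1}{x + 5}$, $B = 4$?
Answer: $- \frac{3300831}{10513} \approx -313.98$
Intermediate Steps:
$w = -10$ ($w = \left(- \frac{1}{2}\right) 20 = -10$)
$X{\left(x,t \right)} = 3 + \frac{1}{4 \left(5 + x\right)}$ ($X{\left(x,t \right)} = 3 + \frac{1}{4 \left(x + 5\right)} = 3 + \frac{1}{4 \left(5 + x\right)}$)
$G{\left(C \right)} = - \frac{251}{36}$ ($G{\left(C \right)} = \frac{61 + 12 \cdot 4}{4 \left(5 + 4\right)} - 10 = \frac{61 + 48}{4 \cdot 9} - 10 = \frac{1}{4} \cdot \frac{1}{9} \cdot 109 - 10 = \frac{109}{36} - 10 = - \frac{251}{36}$)
$-315 + \frac{1}{\left(129 - -170\right) + G{\left(3 \right)}} 299 = -315 + \frac{1}{\left(129 - -170\right) - \frac{251}{36}} \cdot 299 = -315 + \frac{1}{\left(129 + 170\right) - \frac{251}{36}} \cdot 299 = -315 + \frac{1}{299 - \frac{251}{36}} \cdot 299 = -315 + \frac{1}{\frac{10513}{36}} \cdot 299 = -315 + \frac{36}{10513} \cdot 299 = -315 + \frac{10764}{10513} = - \frac{3300831}{10513}$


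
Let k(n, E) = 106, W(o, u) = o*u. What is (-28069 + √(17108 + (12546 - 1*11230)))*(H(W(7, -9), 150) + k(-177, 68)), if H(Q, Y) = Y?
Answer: -7185664 + 3584*√94 ≈ -7.1509e+6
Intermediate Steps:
(-28069 + √(17108 + (12546 - 1*11230)))*(H(W(7, -9), 150) + k(-177, 68)) = (-28069 + √(17108 + (12546 - 1*11230)))*(150 + 106) = (-28069 + √(17108 + (12546 - 11230)))*256 = (-28069 + √(17108 + 1316))*256 = (-28069 + √18424)*256 = (-28069 + 14*√94)*256 = -7185664 + 3584*√94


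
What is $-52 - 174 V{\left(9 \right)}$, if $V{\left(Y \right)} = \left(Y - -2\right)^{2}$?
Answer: $-21106$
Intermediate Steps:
$V{\left(Y \right)} = \left(2 + Y\right)^{2}$ ($V{\left(Y \right)} = \left(Y + \left(-2 + 4\right)\right)^{2} = \left(Y + 2\right)^{2} = \left(2 + Y\right)^{2}$)
$-52 - 174 V{\left(9 \right)} = -52 - 174 \left(2 + 9\right)^{2} = -52 - 174 \cdot 11^{2} = -52 - 21054 = -21106$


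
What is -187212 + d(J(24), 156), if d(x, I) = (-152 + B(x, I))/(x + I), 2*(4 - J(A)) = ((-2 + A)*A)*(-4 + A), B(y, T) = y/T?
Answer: -37382484913/199680 ≈ -1.8721e+5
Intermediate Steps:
J(A) = 4 - A*(-4 + A)*(-2 + A)/2 (J(A) = 4 - (-2 + A)*A*(-4 + A)/2 = 4 - A*(-2 + A)*(-4 + A)/2 = 4 - A*(-4 + A)*(-2 + A)/2)
d(x, I) = (-152 + x/I)/(I + x) (d(x, I) = (-152 + x/I)/(x + I) = (-152 + x/I)/(I + x))
-187212 + d(J(24), 156) = -187212 + ((4 - 4*24 + 3*24² - ½*24³) - 152*156)/(156*(156 + (4 - 4*24 + 3*24² - ½*24³))) = -187212 + ((4 - 96 + 3*576 - ½*13824) - 23712)/(156*(156 + (4 - 96 + 3*576 - ½*13824))) = -187212 + ((4 - 96 + 1728 - 6912) - 23712)/(156*(156 + (4 - 96 + 1728 - 6912))) = -187212 + (-5276 - 23712)/(156*(156 - 5276)) = -187212 + (1/156)*(-28988)/(-5120) = -187212 + (1/156)*(-1/5120)*(-28988) = -187212 + 7247/199680 = -37382484913/199680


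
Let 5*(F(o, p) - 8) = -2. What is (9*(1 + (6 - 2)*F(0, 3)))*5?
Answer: 1413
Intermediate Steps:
F(o, p) = 38/5 (F(o, p) = 8 + (⅕)*(-2) = 8 - ⅖ = 38/5)
(9*(1 + (6 - 2)*F(0, 3)))*5 = (9*(1 + (6 - 2)*(38/5)))*5 = (9*(1 + 4*(38/5)))*5 = (9*(1 + 152/5))*5 = (9*(157/5))*5 = (1413/5)*5 = 1413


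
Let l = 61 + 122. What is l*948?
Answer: 173484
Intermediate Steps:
l = 183
l*948 = 183*948 = 173484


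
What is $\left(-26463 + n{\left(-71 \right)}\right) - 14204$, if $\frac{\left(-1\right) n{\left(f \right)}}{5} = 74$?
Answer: $-41037$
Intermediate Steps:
$n{\left(f \right)} = -370$ ($n{\left(f \right)} = \left(-5\right) 74 = -370$)
$\left(-26463 + n{\left(-71 \right)}\right) - 14204 = \left(-26463 - 370\right) - 14204 = -26833 - 14204 = -41037$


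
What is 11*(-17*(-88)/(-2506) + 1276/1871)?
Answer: 2192520/2344363 ≈ 0.93523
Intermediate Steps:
11*(-17*(-88)/(-2506) + 1276/1871) = 11*(1496*(-1/2506) + 1276*(1/1871)) = 11*(-748/1253 + 1276/1871) = 11*(199320/2344363) = 2192520/2344363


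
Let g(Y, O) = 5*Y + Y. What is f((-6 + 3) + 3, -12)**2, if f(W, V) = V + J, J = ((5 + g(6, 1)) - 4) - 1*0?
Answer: 625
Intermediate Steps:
g(Y, O) = 6*Y
J = 37 (J = ((5 + 6*6) - 4) - 1*0 = ((5 + 36) - 4) + 0 = (41 - 4) + 0 = 37 + 0 = 37)
f(W, V) = 37 + V (f(W, V) = V + 37 = 37 + V)
f((-6 + 3) + 3, -12)**2 = (37 - 12)**2 = 25**2 = 625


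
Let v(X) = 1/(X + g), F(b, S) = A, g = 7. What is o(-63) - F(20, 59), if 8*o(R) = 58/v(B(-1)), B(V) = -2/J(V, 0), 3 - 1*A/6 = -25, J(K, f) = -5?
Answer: -2287/20 ≈ -114.35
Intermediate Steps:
A = 168 (A = 18 - 6*(-25) = 18 + 150 = 168)
F(b, S) = 168
B(V) = ⅖ (B(V) = -2/(-5) = -2*(-⅕) = ⅖)
v(X) = 1/(7 + X) (v(X) = 1/(X + 7) = 1/(7 + X))
o(R) = 1073/20 (o(R) = (58/(1/(7 + ⅖)))/8 = (58/(1/(37/5)))/8 = (58/(5/37))/8 = (58*(37/5))/8 = (⅛)*(2146/5) = 1073/20)
o(-63) - F(20, 59) = 1073/20 - 1*168 = 1073/20 - 168 = -2287/20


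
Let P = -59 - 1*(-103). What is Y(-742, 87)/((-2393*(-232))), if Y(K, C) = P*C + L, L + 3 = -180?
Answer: 3645/555176 ≈ 0.0065655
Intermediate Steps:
P = 44 (P = -59 + 103 = 44)
L = -183 (L = -3 - 180 = -183)
Y(K, C) = -183 + 44*C (Y(K, C) = 44*C - 183 = -183 + 44*C)
Y(-742, 87)/((-2393*(-232))) = (-183 + 44*87)/((-2393*(-232))) = (-183 + 3828)/555176 = 3645*(1/555176) = 3645/555176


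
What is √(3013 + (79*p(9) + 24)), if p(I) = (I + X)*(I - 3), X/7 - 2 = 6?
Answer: √33847 ≈ 183.98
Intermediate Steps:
X = 56 (X = 14 + 7*6 = 14 + 42 = 56)
p(I) = (-3 + I)*(56 + I) (p(I) = (I + 56)*(I - 3) = (56 + I)*(-3 + I) = (-3 + I)*(56 + I))
√(3013 + (79*p(9) + 24)) = √(3013 + (79*(-168 + 9² + 53*9) + 24)) = √(3013 + (79*(-168 + 81 + 477) + 24)) = √(3013 + (79*390 + 24)) = √(3013 + (30810 + 24)) = √(3013 + 30834) = √33847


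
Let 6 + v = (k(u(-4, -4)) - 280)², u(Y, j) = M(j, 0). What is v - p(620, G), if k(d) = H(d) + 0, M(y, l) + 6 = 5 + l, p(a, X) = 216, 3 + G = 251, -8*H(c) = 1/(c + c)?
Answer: 20004609/256 ≈ 78143.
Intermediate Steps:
H(c) = -1/(16*c) (H(c) = -1/(8*(c + c)) = -1/(2*c)/8 = -1/(16*c))
G = 248 (G = -3 + 251 = 248)
M(y, l) = -1 + l (M(y, l) = -6 + (5 + l) = -1 + l)
u(Y, j) = -1 (u(Y, j) = -1 + 0 = -1)
k(d) = -1/(16*d) (k(d) = -1/(16*d) + 0 = -1/(16*d))
v = 20059905/256 (v = -6 + (-1/16/(-1) - 280)² = -6 + (-1/16*(-1) - 280)² = -6 + (1/16 - 280)² = -6 + (-4479/16)² = -6 + 20061441/256 = 20059905/256 ≈ 78359.)
v - p(620, G) = 20059905/256 - 1*216 = 20059905/256 - 216 = 20004609/256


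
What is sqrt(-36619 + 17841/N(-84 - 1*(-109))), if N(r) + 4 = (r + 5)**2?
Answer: I*sqrt(459098962)/112 ≈ 191.31*I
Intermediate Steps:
N(r) = -4 + (5 + r)**2 (N(r) = -4 + (r + 5)**2 = -4 + (5 + r)**2)
sqrt(-36619 + 17841/N(-84 - 1*(-109))) = sqrt(-36619 + 17841/(-4 + (5 + (-84 - 1*(-109)))**2)) = sqrt(-36619 + 17841/(-4 + (5 + (-84 + 109))**2)) = sqrt(-36619 + 17841/(-4 + (5 + 25)**2)) = sqrt(-36619 + 17841/(-4 + 30**2)) = sqrt(-36619 + 17841/(-4 + 900)) = sqrt(-36619 + 17841/896) = sqrt(-32792783/896) = I*sqrt(459098962)/112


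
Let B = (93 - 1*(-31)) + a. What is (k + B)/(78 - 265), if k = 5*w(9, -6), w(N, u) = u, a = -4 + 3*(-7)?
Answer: -69/187 ≈ -0.36898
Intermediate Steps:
a = -25 (a = -4 - 21 = -25)
k = -30 (k = 5*(-6) = -30)
B = 99 (B = (93 - 1*(-31)) - 25 = (93 + 31) - 25 = 124 - 25 = 99)
(k + B)/(78 - 265) = (-30 + 99)/(78 - 265) = 69/(-187) = 69*(-1/187) = -69/187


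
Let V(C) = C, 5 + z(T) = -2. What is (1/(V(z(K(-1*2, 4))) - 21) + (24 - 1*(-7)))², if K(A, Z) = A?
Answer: 751689/784 ≈ 958.79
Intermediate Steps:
z(T) = -7 (z(T) = -5 - 2 = -7)
(1/(V(z(K(-1*2, 4))) - 21) + (24 - 1*(-7)))² = (1/(-7 - 21) + (24 - 1*(-7)))² = (1/(-28) + (24 + 7))² = (-1/28 + 31)² = (867/28)² = 751689/784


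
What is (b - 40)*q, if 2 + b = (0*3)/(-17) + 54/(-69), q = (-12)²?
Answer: -141696/23 ≈ -6160.7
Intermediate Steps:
q = 144
b = -64/23 (b = -2 + ((0*3)/(-17) + 54/(-69)) = -2 + (0*(-1/17) + 54*(-1/69)) = -2 + (0 - 18/23) = -2 - 18/23 = -64/23 ≈ -2.7826)
(b - 40)*q = (-64/23 - 40)*144 = -984/23*144 = -141696/23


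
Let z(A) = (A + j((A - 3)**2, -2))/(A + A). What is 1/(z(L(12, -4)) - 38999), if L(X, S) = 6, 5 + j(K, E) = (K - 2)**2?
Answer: -6/233969 ≈ -2.5644e-5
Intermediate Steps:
j(K, E) = -5 + (-2 + K)**2 (j(K, E) = -5 + (K - 2)**2 = -5 + (-2 + K)**2)
z(A) = (-5 + A + (-2 + (-3 + A)**2)**2)/(2*A) (z(A) = (A + (-5 + (-2 + (A - 3)**2)**2))/(A + A) = (A + (-5 + (-2 + (-3 + A)**2)**2))/((2*A)) = (-5 + A + (-2 + (-3 + A)**2)**2)*(1/(2*A)) = (-5 + A + (-2 + (-3 + A)**2)**2)/(2*A))
1/(z(L(12, -4)) - 38999) = 1/((1/2)*(-5 + 6 + (-2 + (-3 + 6)**2)**2)/6 - 38999) = 1/((1/2)*(1/6)*(-5 + 6 + (-2 + 3**2)**2) - 38999) = 1/((1/2)*(1/6)*(-5 + 6 + (-2 + 9)**2) - 38999) = 1/((1/2)*(1/6)*(-5 + 6 + 7**2) - 38999) = 1/((1/2)*(1/6)*(-5 + 6 + 49) - 38999) = 1/((1/2)*(1/6)*50 - 38999) = 1/(25/6 - 38999) = 1/(-233969/6) = -6/233969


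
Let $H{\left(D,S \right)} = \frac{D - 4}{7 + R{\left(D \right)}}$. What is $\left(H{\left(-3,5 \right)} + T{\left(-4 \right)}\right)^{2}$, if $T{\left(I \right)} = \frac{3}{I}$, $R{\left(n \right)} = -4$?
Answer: $\frac{1369}{144} \approx 9.5069$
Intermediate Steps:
$H{\left(D,S \right)} = - \frac{4}{3} + \frac{D}{3}$ ($H{\left(D,S \right)} = \frac{D - 4}{7 - 4} = \frac{-4 + D}{3} = \left(-4 + D\right) \frac{1}{3} = - \frac{4}{3} + \frac{D}{3}$)
$\left(H{\left(-3,5 \right)} + T{\left(-4 \right)}\right)^{2} = \left(\left(- \frac{4}{3} + \frac{1}{3} \left(-3\right)\right) + \frac{3}{-4}\right)^{2} = \left(\left(- \frac{4}{3} - 1\right) + 3 \left(- \frac{1}{4}\right)\right)^{2} = \left(- \frac{7}{3} - \frac{3}{4}\right)^{2} = \left(- \frac{37}{12}\right)^{2} = \frac{1369}{144}$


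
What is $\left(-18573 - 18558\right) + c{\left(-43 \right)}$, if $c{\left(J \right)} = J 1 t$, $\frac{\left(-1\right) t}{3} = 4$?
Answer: $-36615$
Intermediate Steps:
$t = -12$ ($t = \left(-3\right) 4 = -12$)
$c{\left(J \right)} = - 12 J$ ($c{\left(J \right)} = J 1 \left(-12\right) = J \left(-12\right) = - 12 J$)
$\left(-18573 - 18558\right) + c{\left(-43 \right)} = \left(-18573 - 18558\right) - -516 = -37131 + 516 = -36615$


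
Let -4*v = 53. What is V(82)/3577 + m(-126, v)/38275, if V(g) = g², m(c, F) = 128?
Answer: 257818956/136909675 ≈ 1.8831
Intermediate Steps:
v = -53/4 (v = -¼*53 = -53/4 ≈ -13.250)
V(82)/3577 + m(-126, v)/38275 = 82²/3577 + 128/38275 = 6724*(1/3577) + 128*(1/38275) = 6724/3577 + 128/38275 = 257818956/136909675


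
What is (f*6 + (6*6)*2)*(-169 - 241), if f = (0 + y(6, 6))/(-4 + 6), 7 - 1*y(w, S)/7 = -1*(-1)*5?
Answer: -46740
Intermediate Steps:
y(w, S) = 14 (y(w, S) = 49 - 7*(-1*(-1))*5 = 49 - 7*5 = 49 - 35 = 14)
f = 7 (f = (0 + 14)/(-4 + 6) = 14/2 = 14*(½) = 7)
(f*6 + (6*6)*2)*(-169 - 241) = (7*6 + (6*6)*2)*(-169 - 241) = (42 + 36*2)*(-410) = (42 + 72)*(-410) = 114*(-410) = -46740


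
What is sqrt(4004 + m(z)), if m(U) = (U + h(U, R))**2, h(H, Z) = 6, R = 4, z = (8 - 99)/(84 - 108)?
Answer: sqrt(2361529)/24 ≈ 64.030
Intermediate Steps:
z = 91/24 (z = -91/(-24) = -91*(-1/24) = 91/24 ≈ 3.7917)
m(U) = (6 + U)**2 (m(U) = (U + 6)**2 = (6 + U)**2)
sqrt(4004 + m(z)) = sqrt(4004 + (6 + 91/24)**2) = sqrt(4004 + (235/24)**2) = sqrt(4004 + 55225/576) = sqrt(2361529/576) = sqrt(2361529)/24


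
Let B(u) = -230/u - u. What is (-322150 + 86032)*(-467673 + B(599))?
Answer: 66229955716644/599 ≈ 1.1057e+11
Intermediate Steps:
B(u) = -u - 230/u
(-322150 + 86032)*(-467673 + B(599)) = (-322150 + 86032)*(-467673 + (-1*599 - 230/599)) = -236118*(-467673 + (-599 - 230*1/599)) = -236118*(-467673 + (-599 - 230/599)) = -236118*(-467673 - 359031/599) = -236118*(-280495158/599) = 66229955716644/599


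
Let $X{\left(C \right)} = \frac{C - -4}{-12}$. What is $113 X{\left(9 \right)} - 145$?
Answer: $- \frac{3209}{12} \approx -267.42$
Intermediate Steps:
$X{\left(C \right)} = - \frac{1}{3} - \frac{C}{12}$ ($X{\left(C \right)} = \left(C + 4\right) \left(- \frac{1}{12}\right) = \left(4 + C\right) \left(- \frac{1}{12}\right) = - \frac{1}{3} - \frac{C}{12}$)
$113 X{\left(9 \right)} - 145 = 113 \left(- \frac{1}{3} - \frac{3}{4}\right) - 145 = 113 \left(- \frac{13}{12}\right) - 145 = - \frac{1469}{12} - 145 = - \frac{3209}{12}$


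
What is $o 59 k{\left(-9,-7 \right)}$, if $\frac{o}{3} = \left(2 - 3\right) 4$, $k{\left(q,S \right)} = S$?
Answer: $4956$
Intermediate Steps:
$o = -12$ ($o = 3 \left(2 - 3\right) 4 = 3 \left(\left(-1\right) 4\right) = 3 \left(-4\right) = -12$)
$o 59 k{\left(-9,-7 \right)} = \left(-12\right) 59 \left(-7\right) = \left(-708\right) \left(-7\right) = 4956$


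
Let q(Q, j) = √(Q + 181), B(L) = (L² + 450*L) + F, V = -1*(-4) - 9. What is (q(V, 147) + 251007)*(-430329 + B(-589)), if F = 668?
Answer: -87297724530 - 1391160*√11 ≈ -8.7302e+10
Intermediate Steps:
V = -5 (V = 4 - 9 = -5)
B(L) = 668 + L² + 450*L (B(L) = (L² + 450*L) + 668 = 668 + L² + 450*L)
q(Q, j) = √(181 + Q)
(q(V, 147) + 251007)*(-430329 + B(-589)) = (√(181 - 5) + 251007)*(-430329 + (668 + (-589)² + 450*(-589))) = (√176 + 251007)*(-430329 + (668 + 346921 - 265050)) = (4*√11 + 251007)*(-430329 + 82539) = (251007 + 4*√11)*(-347790) = -87297724530 - 1391160*√11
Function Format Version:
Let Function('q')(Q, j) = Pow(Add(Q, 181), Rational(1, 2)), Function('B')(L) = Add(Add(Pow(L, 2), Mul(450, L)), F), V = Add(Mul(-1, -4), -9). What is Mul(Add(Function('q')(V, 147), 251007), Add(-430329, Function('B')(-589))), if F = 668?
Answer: Add(-87297724530, Mul(-1391160, Pow(11, Rational(1, 2)))) ≈ -8.7302e+10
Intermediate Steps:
V = -5 (V = Add(4, -9) = -5)
Function('B')(L) = Add(668, Pow(L, 2), Mul(450, L)) (Function('B')(L) = Add(Add(Pow(L, 2), Mul(450, L)), 668) = Add(668, Pow(L, 2), Mul(450, L)))
Function('q')(Q, j) = Pow(Add(181, Q), Rational(1, 2))
Mul(Add(Function('q')(V, 147), 251007), Add(-430329, Function('B')(-589))) = Mul(Add(Pow(Add(181, -5), Rational(1, 2)), 251007), Add(-430329, Add(668, Pow(-589, 2), Mul(450, -589)))) = Mul(Add(Pow(176, Rational(1, 2)), 251007), Add(-430329, Add(668, 346921, -265050))) = Mul(Add(Mul(4, Pow(11, Rational(1, 2))), 251007), Add(-430329, 82539)) = Mul(Add(251007, Mul(4, Pow(11, Rational(1, 2)))), -347790) = Add(-87297724530, Mul(-1391160, Pow(11, Rational(1, 2))))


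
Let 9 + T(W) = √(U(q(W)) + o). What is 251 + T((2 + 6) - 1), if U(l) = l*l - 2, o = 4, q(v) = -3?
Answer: 242 + √11 ≈ 245.32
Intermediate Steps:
U(l) = -2 + l² (U(l) = l² - 2 = -2 + l²)
T(W) = -9 + √11 (T(W) = -9 + √((-2 + (-3)²) + 4) = -9 + √((-2 + 9) + 4) = -9 + √(7 + 4) = -9 + √11)
251 + T((2 + 6) - 1) = 251 + (-9 + √11) = 242 + √11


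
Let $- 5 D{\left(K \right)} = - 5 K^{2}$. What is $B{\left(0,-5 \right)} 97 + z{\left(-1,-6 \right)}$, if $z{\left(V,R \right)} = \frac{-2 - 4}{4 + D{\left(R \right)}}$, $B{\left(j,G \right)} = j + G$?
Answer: $- \frac{9703}{20} \approx -485.15$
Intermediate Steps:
$D{\left(K \right)} = K^{2}$ ($D{\left(K \right)} = - \frac{\left(-5\right) K^{2}}{5} = K^{2}$)
$B{\left(j,G \right)} = G + j$
$z{\left(V,R \right)} = - \frac{6}{4 + R^{2}}$ ($z{\left(V,R \right)} = \frac{-2 - 4}{4 + R^{2}} = - \frac{6}{4 + R^{2}}$)
$B{\left(0,-5 \right)} 97 + z{\left(-1,-6 \right)} = \left(-5 + 0\right) 97 - \frac{6}{4 + \left(-6\right)^{2}} = \left(-5\right) 97 - \frac{6}{4 + 36} = -485 - \frac{6}{40} = -485 - \frac{3}{20} = - \frac{9703}{20}$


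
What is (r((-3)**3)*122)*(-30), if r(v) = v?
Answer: 98820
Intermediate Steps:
(r((-3)**3)*122)*(-30) = ((-3)**3*122)*(-30) = -27*122*(-30) = -3294*(-30) = 98820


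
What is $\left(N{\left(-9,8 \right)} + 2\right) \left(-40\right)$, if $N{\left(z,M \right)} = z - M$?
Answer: $600$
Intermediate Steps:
$\left(N{\left(-9,8 \right)} + 2\right) \left(-40\right) = \left(\left(-9 - 8\right) + 2\right) \left(-40\right) = \left(-17 + 2\right) \left(-40\right) = \left(-15\right) \left(-40\right) = 600$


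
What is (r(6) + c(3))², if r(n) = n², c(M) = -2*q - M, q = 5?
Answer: 529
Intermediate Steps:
c(M) = -10 - M (c(M) = -2*5 - M = -10 - M)
(r(6) + c(3))² = (6² + (-10 - 1*3))² = (36 + (-10 - 3))² = (36 - 13)² = 23² = 529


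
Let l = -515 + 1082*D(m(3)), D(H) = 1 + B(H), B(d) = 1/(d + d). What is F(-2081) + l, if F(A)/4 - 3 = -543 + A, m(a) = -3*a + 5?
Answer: -40209/4 ≈ -10052.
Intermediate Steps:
B(d) = 1/(2*d)
m(a) = 5 - 3*a
D(H) = 1 + 1/(2*H)
F(A) = -2160 + 4*A (F(A) = 12 + 4*(-543 + A) = 12 + (-2172 + 4*A) = -2160 + 4*A)
l = 1727/4 (l = -515 + 1082*((½ + (5 - 3*3))/(5 - 3*3)) = -515 + 1082*((½ + (5 - 9))/(5 - 9)) = -515 + 1082*((½ - 4)/(-4)) = -515 + 1082*(-¼*(-7/2)) = -515 + 1082*(7/8) = -515 + 3787/4 = 1727/4 ≈ 431.75)
F(-2081) + l = (-2160 + 4*(-2081)) + 1727/4 = (-2160 - 8324) + 1727/4 = -10484 + 1727/4 = -40209/4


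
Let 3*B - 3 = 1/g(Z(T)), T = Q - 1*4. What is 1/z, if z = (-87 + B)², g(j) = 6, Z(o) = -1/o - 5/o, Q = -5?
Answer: 324/2393209 ≈ 0.00013538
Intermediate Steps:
T = -9 (T = -5 - 1*4 = -5 - 4 = -9)
Z(o) = -6/o
B = 19/18 (B = 1 + (⅓)/6 = 1 + (⅓)*(⅙) = 1 + 1/18 = 19/18 ≈ 1.0556)
z = 2393209/324 (z = (-87 + 19/18)² = (-1547/18)² = 2393209/324 ≈ 7386.4)
1/z = 1/(2393209/324) = 324/2393209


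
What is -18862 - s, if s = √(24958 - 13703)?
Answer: -18862 - √11255 ≈ -18968.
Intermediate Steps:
s = √11255 ≈ 106.09
-18862 - s = -18862 - √11255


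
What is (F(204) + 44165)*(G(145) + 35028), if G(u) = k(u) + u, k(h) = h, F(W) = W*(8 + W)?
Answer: 3087252334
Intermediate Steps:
G(u) = 2*u (G(u) = u + u = 2*u)
(F(204) + 44165)*(G(145) + 35028) = (204*(8 + 204) + 44165)*(2*145 + 35028) = (204*212 + 44165)*(290 + 35028) = (43248 + 44165)*35318 = 87413*35318 = 3087252334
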